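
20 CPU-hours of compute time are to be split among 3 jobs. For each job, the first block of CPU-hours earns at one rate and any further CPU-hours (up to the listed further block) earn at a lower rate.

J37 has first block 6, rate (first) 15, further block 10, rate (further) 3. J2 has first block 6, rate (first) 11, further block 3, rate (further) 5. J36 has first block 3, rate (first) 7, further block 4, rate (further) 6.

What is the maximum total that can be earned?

Rank every tier by rate: J37/T1 15 > J2/T1 11 > J36/T1 7 > J36/T2 6 > J2/T2 5 > J37/T2 3.
Fill J37 T1 block (6 at 15) → 14 left.
Fill J2 T1 block (6 at 11) → 8 left.
J36/T1 (7): +3 → 5 left.
J36/T2 (6): +4 → 1 left.
J2 T2 at 5: only 1 left, fill 1.
Total = 15×6 + 11×6 + 7×3 + 6×4 + 5×1 = 206.

206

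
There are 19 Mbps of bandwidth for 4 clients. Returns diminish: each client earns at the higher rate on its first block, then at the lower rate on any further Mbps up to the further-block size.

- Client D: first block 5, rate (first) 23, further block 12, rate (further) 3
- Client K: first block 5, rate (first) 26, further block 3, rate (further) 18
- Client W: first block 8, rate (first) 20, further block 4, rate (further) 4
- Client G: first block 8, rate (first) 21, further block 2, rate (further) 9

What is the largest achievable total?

Order all 8 blocks by rate: Client K/T1 26 > Client D/T1 23 > Client G/T1 21 > Client W/T1 20 > Client K/T2 18 > Client G/T2 9 > Client W/T2 4 > Client D/T2 3.
Client K T1 at 26: fill all 5 ; 14 left.
Client D T1 at 23: fill all 5 ; 9 left.
Client G T1 at 21: fill all 8 ; 1 left.
1 remain; put them into Client W T1 at 20.
Total = 26×5 + 23×5 + 21×8 + 20×1 = 433.

433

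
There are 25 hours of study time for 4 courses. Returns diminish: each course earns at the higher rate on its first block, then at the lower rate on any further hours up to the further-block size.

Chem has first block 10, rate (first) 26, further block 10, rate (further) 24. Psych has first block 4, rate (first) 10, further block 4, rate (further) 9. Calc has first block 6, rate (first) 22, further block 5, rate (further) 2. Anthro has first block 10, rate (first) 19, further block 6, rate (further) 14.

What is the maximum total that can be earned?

Treat each block as its own option and order by rate: Chem/T1 26 > Chem/T2 24 > Calc/T1 22 > Anthro/T1 19 > Anthro/T2 14 > Psych/T1 10 > Psych/T2 9 > Calc/T2 2.
Chem T1 at 26: fill all 10 → 15 left.
Chem T2 at 24: fill all 10 → 5 left.
Calc T1 at 22: only 5 left, fill 5.
Total = 26×10 + 24×10 + 22×5 = 610.

610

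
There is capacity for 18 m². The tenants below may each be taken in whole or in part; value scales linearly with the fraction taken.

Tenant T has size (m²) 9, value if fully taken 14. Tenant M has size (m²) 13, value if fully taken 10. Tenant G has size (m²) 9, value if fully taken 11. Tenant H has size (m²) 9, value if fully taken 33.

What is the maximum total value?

47

Sort by value density: Tenant H 33/9≈3.67, Tenant T 14/9≈1.56, Tenant G 11/9≈1.22, Tenant M 10/13≈0.769.
All 9 m² of Tenant H fit (value 33) ; 9 remain.
Tenant T: take in full, 9 m² for value 14 ; 0 left.
Total value = 47.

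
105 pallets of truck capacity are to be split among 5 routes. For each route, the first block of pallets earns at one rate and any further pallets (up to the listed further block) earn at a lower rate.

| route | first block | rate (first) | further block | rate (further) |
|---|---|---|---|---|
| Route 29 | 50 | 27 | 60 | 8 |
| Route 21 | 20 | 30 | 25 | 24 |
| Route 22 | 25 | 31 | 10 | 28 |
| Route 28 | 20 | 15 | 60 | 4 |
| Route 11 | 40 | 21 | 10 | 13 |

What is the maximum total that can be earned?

3005

Order all 10 blocks by rate: Route 22/first 31 > Route 21/first 30 > Route 22/second 28 > Route 29/first 27 > Route 21/second 24 > Route 11/first 21 > Route 28/first 15 > Route 11/second 13 > Route 29/second 8 > Route 28/second 4.
Route 22/first (31): +25 — 80 left.
Route 21/first (30): +20 — 60 left.
Route 22/second (28): +10 — 50 left.
Route 29 first at 27: fill all 50 — 0 left.
Total = 31×25 + 30×20 + 28×10 + 27×50 = 3005.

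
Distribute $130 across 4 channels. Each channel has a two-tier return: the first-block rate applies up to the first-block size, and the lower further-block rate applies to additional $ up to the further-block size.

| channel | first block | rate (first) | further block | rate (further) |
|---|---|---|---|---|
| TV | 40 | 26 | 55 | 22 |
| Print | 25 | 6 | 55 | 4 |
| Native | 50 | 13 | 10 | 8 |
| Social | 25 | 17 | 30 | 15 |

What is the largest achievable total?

2825

Rank every tier by rate: TV/tier1 26 > TV/tier2 22 > Social/tier1 17 > Social/tier2 15 > Native/tier1 13 > Native/tier2 8 > Print/tier1 6 > Print/tier2 4.
Fill TV tier1 block (40 at 26) ; 90 left.
Fill TV tier2 block (55 at 22) ; 35 left.
Social tier1 at 17: fill all 25 ; 10 left.
Social/tier2: +10 of 30 at 15; pool empty.
Total = 26×40 + 22×55 + 17×25 + 15×10 = 2825.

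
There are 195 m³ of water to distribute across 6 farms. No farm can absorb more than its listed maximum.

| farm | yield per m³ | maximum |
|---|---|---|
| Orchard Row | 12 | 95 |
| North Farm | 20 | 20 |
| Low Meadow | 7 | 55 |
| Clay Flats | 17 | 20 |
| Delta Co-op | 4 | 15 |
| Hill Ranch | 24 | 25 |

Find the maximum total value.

2725

Order the farms by yield per m³: Hill Ranch 24 > North Farm 20 > Clay Flats 17 > Orchard Row 12 > Low Meadow 7 > Delta Co-op 4.
Give Hill Ranch 25 to hit its cap of 25 → 170 left.
North Farm takes 20 to reach its cap of 20 → 150 left.
Clay Flats takes 20 to reach its cap of 20 → 130 left.
Give Orchard Row 95 to hit its cap of 95 → 35 left.
Low Meadow has room for 55 but only 35 remain, so it gets 35.
Total = 12×95 + 20×20 + 7×35 + 17×20 + 24×25 = 2725.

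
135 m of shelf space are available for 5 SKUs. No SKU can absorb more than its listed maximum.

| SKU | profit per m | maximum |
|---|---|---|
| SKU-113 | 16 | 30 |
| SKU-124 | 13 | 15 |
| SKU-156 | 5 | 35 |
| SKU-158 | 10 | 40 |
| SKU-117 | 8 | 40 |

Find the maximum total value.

Rank by profit per m: SKU-113 16 > SKU-124 13 > SKU-158 10 > SKU-117 8 > SKU-156 5.
SKU-113 takes 30 to reach its cap of 30 ; 105 left.
Give SKU-124 15 to hit its cap of 15 ; 90 left.
SKU-158: +40 to 40 (cap) ; 50 left.
SKU-117 takes 40 to reach its cap of 40 ; 10 left.
Only 10 left; SKU-156 takes them to reach 10.
Total = 16×30 + 13×15 + 5×10 + 10×40 + 8×40 = 1445.

1445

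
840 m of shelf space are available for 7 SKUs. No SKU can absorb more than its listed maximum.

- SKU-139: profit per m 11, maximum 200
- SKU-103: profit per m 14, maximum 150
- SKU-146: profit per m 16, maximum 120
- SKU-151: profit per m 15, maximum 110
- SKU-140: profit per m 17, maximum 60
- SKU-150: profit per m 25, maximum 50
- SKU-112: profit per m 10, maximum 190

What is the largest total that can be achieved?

Highest profit per m first: SKU-150 25 > SKU-140 17 > SKU-146 16 > SKU-151 15 > SKU-103 14 > SKU-139 11 > SKU-112 10.
SKU-150 takes 50 to reach its cap of 50 → 790 left.
SKU-140: +60 to 60 (cap) → 730 left.
Give SKU-146 120 to hit its cap of 120 → 610 left.
SKU-151 takes 110 to reach its cap of 110 → 500 left.
SKU-103: +150 to 150 (cap) → 350 left.
SKU-139: +200 to 200 (cap) → 150 left.
SKU-112 has room for 190 but only 150 remain, so it gets 150.
Total = 11×200 + 14×150 + 16×120 + 15×110 + 17×60 + 25×50 + 10×150 = 11640.

11640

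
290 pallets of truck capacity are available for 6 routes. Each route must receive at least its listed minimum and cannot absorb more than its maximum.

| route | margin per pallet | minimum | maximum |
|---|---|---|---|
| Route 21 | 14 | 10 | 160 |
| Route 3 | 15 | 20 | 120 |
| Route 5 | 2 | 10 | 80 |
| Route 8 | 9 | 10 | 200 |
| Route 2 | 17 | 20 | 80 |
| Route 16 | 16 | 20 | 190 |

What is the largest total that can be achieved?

Meeting every minimum uses 10+20+10+10+20+20 = 90 pallets, leaving 200.
Highest margin per pallet first: Route 2 17 > Route 16 16 > Route 3 15 > Route 21 14 > Route 8 9 > Route 5 2.
Route 2: +60 to 80 (cap) → 140 left.
Only 140 left; Route 16 takes them to reach 160.
Total = 14×10 + 15×20 + 2×10 + 9×10 + 17×80 + 16×160 = 4470.

4470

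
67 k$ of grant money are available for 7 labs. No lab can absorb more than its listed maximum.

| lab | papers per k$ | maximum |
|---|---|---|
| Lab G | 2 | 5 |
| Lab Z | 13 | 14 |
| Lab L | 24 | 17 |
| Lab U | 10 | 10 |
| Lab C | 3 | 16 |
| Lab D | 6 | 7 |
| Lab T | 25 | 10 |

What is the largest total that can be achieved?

Order the labs by papers per k$: Lab T 25 > Lab L 24 > Lab Z 13 > Lab U 10 > Lab D 6 > Lab C 3 > Lab G 2.
Lab T: +10 to 10 (cap) — 57 left.
Give Lab L 17 to hit its cap of 17 — 40 left.
Lab Z takes 14 to reach its cap of 14 — 26 left.
Lab U takes 10 to reach its cap of 10 — 16 left.
Lab D: +7 to 7 (cap) — 9 left.
Only 9 left; Lab C takes them to reach 9.
Total = 13×14 + 24×17 + 10×10 + 3×9 + 6×7 + 25×10 = 1009.

1009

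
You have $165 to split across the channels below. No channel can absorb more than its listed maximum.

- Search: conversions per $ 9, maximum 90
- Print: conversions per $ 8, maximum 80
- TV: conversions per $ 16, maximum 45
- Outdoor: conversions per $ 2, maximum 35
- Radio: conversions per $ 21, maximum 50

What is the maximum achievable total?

2400

Highest conversions per $ first: Radio 21 > TV 16 > Search 9 > Print 8 > Outdoor 2.
Radio takes 50 to reach its cap of 50 — 115 left.
TV: +45 to 45 (cap) — 70 left.
Search: +70 (room for 90) → 70. Pool exhausted.
Total = 9×70 + 16×45 + 21×50 = 2400.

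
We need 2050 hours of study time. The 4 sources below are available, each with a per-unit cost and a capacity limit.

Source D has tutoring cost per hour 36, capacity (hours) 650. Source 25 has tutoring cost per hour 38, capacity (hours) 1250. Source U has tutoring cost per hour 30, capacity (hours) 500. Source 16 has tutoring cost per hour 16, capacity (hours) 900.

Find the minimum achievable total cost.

52800

Cheapest first:
Source 16 (16): use full 900 — 1150 hours to go.
Source U (30): use full 500 — 650 hours to go.
Source D (36): use full 650 — 0 hours to go.
Source 25: unused.
Cost = 900×16 + 500×30 + 650×36 = 52800.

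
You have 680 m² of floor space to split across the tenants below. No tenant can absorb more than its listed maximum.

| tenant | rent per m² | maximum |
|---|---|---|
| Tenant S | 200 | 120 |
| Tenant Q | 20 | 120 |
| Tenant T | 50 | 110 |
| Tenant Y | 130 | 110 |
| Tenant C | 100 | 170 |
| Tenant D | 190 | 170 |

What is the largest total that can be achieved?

Highest rent per m² first: Tenant S 200 > Tenant D 190 > Tenant Y 130 > Tenant C 100 > Tenant T 50 > Tenant Q 20.
Give Tenant S 120 to hit its cap of 120 → 560 left.
Give Tenant D 170 to hit its cap of 170 → 390 left.
Tenant Y takes 110 to reach its cap of 110 → 280 left.
Give Tenant C 170 to hit its cap of 170 → 110 left.
Tenant T: +110 to 110 (cap) → 0 left.
Total = 200×120 + 50×110 + 130×110 + 100×170 + 190×170 = 93100.

93100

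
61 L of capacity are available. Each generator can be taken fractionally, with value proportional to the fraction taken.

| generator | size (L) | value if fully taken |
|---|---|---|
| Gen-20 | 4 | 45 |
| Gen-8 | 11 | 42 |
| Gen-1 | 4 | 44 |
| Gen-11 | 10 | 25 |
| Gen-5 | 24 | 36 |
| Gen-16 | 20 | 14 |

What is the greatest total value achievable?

Sort by value density: Gen-20 45/4≈11.2, Gen-1 44/4≈11, Gen-8 42/11≈3.82, Gen-11 25/10≈2.5, Gen-5 36/24≈1.5, Gen-16 14/20≈0.7.
Take all of Gen-20 (4 L, value 45) → 57 L left.
All 4 L of Gen-1 fit (value 44) → 53 remain.
All 11 L of Gen-8 fit (value 42) → 42 remain.
Take all of Gen-11 (10 L, value 25) → 32 L left.
All 24 L of Gen-5 fit (value 36) → 8 remain.
Only 8 L remain; take 8/20 of Gen-16 for value 14×8/20 = 5.6.
Total value = 197.6.

197.6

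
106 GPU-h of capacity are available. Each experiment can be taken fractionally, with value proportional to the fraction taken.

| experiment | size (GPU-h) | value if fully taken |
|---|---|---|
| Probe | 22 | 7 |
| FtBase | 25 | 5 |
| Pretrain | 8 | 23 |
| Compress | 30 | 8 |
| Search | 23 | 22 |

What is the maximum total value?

Sort by value density: Pretrain 23/8≈2.88, Search 22/23≈0.957, Probe 7/22≈0.318, Compress 8/30≈0.267, FtBase 5/25≈0.2.
All 8 GPU-h of Pretrain fit (value 23) ; 98 remain.
All 23 GPU-h of Search fit (value 22) ; 75 remain.
All 22 GPU-h of Probe fit (value 7) ; 53 remain.
Take all of Compress (30 GPU-h, value 8) ; 23 GPU-h left.
23 GPU-h left: a 23/25 share of FtBase gives 5×23/25 = 4.6.
Total value = 64.6.

64.6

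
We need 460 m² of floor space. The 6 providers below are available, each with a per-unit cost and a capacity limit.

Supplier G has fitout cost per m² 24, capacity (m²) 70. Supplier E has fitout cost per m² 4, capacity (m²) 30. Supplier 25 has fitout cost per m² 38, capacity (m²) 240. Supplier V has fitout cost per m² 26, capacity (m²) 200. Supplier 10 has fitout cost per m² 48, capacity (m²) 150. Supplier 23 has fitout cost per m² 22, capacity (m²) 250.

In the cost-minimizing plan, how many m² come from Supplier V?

110

Use providers in increasing cost order.
Supplier E at 4: take all 30 m² ; 430 still needed.
Supplier 23 at 22: take all 250 m² ; 180 still needed.
Take 70 from Supplier G at 24 ; need 110 more.
Supplier V (26): take the remaining 110 ; done.
Supplier 25, Supplier 10: unused.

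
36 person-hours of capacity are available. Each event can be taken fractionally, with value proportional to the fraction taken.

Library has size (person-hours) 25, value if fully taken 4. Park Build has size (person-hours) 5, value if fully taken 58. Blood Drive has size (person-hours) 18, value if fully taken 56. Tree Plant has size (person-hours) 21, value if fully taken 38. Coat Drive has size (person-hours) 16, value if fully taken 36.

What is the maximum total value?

Best value per unit of size first: Park Build 58/5≈11.6, Blood Drive 56/18≈3.11, Coat Drive 36/16≈2.25, Tree Plant 38/21≈1.81, Library 4/25≈0.16.
All 5 person-hours of Park Build fit (value 58) → 31 remain.
Blood Drive: take in full, 18 person-hours for value 56 → 13 left.
Only 13 person-hours remain; take 13/16 of Coat Drive for value 36×13/16 = 29.25.
Total value = 143.25.

143.25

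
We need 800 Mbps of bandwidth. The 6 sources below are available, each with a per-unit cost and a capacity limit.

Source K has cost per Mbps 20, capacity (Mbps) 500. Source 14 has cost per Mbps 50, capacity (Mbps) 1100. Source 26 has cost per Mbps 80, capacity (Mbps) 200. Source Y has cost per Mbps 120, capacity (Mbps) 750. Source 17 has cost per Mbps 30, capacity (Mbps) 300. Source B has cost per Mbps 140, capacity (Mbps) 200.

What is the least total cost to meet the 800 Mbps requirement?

19000

Cheapest first:
Source K at 20: take all 500 Mbps ; 300 still needed.
Take 300 from Source 17 at 30 ; need 0 more.
Source 14, Source 26, Source Y, Source B: unused.
Cost = 500×20 + 300×30 = 19000.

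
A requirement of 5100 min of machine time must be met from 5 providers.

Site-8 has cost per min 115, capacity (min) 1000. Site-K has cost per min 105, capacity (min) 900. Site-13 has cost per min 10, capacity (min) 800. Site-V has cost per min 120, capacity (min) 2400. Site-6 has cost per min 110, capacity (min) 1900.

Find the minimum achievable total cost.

Fill from the cheapest provider first.
Site-13 (10): use full 800 ; 4300 min to go.
Take 900 from Site-K at 105 ; need 3400 more.
Take 1900 from Site-6 at 110 ; need 1500 more.
Site-8 (115): use full 1000 ; 500 min to go.
Take 500 from Site-V at 120 to finish.
Cost = 800×10 + 900×105 + 1900×110 + 1000×115 + 500×120 = 486500.

486500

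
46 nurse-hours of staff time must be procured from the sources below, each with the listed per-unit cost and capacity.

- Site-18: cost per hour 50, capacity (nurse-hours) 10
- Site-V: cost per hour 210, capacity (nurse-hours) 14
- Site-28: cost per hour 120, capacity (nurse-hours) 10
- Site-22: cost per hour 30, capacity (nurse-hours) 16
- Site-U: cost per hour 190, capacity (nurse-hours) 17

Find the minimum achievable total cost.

Use sources in increasing cost order.
Site-22 at 30: take all 16 nurse-hours — 30 still needed.
Take 10 from Site-18 at 50 — need 20 more.
Take 10 from Site-28 at 120 — need 10 more.
Site-U (190): take the remaining 10 — done.
Site-V: unused.
Cost = 16×30 + 10×50 + 10×120 + 10×190 = 4080.

4080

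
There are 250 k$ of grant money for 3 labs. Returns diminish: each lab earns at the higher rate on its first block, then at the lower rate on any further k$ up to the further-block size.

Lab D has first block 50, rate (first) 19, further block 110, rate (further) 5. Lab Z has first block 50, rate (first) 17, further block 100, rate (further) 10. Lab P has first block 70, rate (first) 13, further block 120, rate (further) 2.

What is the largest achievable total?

Treat each block as its own option and order by rate: Lab D/tier1 19 > Lab Z/tier1 17 > Lab P/tier1 13 > Lab Z/tier2 10 > Lab D/tier2 5 > Lab P/tier2 2.
Lab D/tier1 (19): +50 ; 200 left.
Fill Lab Z tier1 block (50 at 17) ; 150 left.
Lab P tier1 at 13: fill all 70 ; 80 left.
Lab Z/tier2: +80 of 100 at 10; pool empty.
Total = 19×50 + 17×50 + 13×70 + 10×80 = 3510.

3510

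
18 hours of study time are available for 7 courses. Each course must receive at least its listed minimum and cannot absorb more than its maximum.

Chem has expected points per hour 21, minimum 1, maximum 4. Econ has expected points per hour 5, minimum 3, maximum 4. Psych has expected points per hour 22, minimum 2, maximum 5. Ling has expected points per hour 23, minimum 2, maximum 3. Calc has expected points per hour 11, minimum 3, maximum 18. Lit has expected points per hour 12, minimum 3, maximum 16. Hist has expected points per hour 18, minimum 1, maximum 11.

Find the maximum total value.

280

Meeting every minimum uses 1+3+2+2+3+3+1 = 15 hours, leaving 3.
Order the courses by expected points per hour: Ling 23 > Psych 22 > Chem 21 > Hist 18 > Lit 12 > Calc 11 > Econ 5.
Ling takes 1 more to reach its cap of 3 → 2 left.
Psych has room for 3 more but only 2 remain, so it gets 4.
Total = 21×1 + 5×3 + 22×4 + 23×3 + 11×3 + 12×3 + 18×1 = 280.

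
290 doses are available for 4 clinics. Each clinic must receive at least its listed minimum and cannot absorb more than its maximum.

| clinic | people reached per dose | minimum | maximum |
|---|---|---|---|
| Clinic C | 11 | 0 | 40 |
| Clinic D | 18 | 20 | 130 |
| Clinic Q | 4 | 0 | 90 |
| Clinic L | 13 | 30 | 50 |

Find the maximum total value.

3710

Meeting every minimum uses 0+20+0+30 = 50 doses, leaving 240.
Highest people reached per dose first: Clinic D 18 > Clinic L 13 > Clinic C 11 > Clinic Q 4.
Clinic D takes 110 more to reach its cap of 130 → 130 left.
Clinic L: +20 to 50 (cap) → 110 left.
Clinic C takes 40 more to reach its cap of 40 → 70 left.
Clinic Q has room for 90 more but only 70 remain, so it gets 70.
Total = 11×40 + 18×130 + 4×70 + 13×50 = 3710.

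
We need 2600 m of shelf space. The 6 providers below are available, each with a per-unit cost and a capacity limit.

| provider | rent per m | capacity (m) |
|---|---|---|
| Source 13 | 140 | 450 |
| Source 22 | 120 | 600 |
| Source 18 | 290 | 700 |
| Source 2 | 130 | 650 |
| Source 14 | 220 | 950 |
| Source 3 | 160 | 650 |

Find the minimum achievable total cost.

378500

Use providers in increasing cost order.
Source 22 at 120: take all 600 m → 2000 still needed.
Take 650 from Source 2 at 130 → need 1350 more.
Take 450 from Source 13 at 140 → need 900 more.
Take 650 from Source 3 at 160 → need 250 more.
Take 250 from Source 14 at 220 to finish.
Source 18: unused.
Cost = 600×120 + 650×130 + 450×140 + 650×160 + 250×220 = 378500.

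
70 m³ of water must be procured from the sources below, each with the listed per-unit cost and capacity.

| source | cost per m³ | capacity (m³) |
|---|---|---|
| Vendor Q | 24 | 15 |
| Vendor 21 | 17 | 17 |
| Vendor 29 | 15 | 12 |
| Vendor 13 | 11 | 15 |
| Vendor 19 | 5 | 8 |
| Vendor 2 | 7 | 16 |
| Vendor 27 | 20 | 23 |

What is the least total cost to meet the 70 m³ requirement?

826

Fill from the cheapest source first.
Vendor 19 (5): use full 8 — 62 m³ to go.
Take 16 from Vendor 2 at 7 — need 46 more.
Vendor 13 (11): use full 15 — 31 m³ to go.
Take 12 from Vendor 29 at 15 — need 19 more.
Take 17 from Vendor 21 at 17 — need 2 more.
Vendor 27 at 20: take 2 of its 23 — requirement met.
Vendor Q: unused.
Cost = 8×5 + 16×7 + 15×11 + 12×15 + 17×17 + 2×20 = 826.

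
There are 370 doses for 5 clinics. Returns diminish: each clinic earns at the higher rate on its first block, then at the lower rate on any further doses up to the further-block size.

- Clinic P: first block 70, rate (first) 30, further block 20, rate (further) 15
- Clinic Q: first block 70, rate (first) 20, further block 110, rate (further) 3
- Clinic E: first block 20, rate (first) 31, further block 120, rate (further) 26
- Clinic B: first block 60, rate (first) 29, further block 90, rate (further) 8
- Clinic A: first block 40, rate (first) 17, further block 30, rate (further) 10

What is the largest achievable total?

Order all 10 blocks by rate: Clinic E/tier1 31 > Clinic P/tier1 30 > Clinic B/tier1 29 > Clinic E/tier2 26 > Clinic Q/tier1 20 > Clinic A/tier1 17 > Clinic P/tier2 15 > Clinic A/tier2 10 > Clinic B/tier2 8 > Clinic Q/tier2 3.
Clinic E/tier1 (31): +20 — 350 left.
Clinic P/tier1 (30): +70 — 280 left.
Clinic B tier1 at 29: fill all 60 — 220 left.
Clinic E tier2 at 26: fill all 120 — 100 left.
Clinic Q tier1 at 20: fill all 70 — 30 left.
Clinic A tier1 at 17: only 30 left, fill 30.
Total = 31×20 + 30×70 + 29×60 + 26×120 + 20×70 + 17×30 = 9490.

9490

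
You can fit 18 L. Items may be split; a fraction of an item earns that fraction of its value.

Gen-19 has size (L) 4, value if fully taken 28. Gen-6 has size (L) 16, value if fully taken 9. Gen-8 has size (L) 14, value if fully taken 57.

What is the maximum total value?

Rank by value-to-size ratio: Gen-19 28/4≈7, Gen-8 57/14≈4.07, Gen-6 9/16≈0.562.
Take all of Gen-19 (4 L, value 28) — 14 L left.
Gen-8: take in full, 14 L for value 57 — 0 left.
Total value = 85.

85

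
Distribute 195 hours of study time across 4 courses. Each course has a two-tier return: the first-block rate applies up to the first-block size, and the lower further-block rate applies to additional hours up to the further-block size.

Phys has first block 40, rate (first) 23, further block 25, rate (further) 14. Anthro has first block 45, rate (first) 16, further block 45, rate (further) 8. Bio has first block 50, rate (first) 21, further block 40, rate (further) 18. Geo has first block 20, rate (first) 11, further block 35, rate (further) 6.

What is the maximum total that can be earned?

Order all 8 blocks by rate: Phys/first 23 > Bio/first 21 > Bio/second 18 > Anthro/first 16 > Phys/second 14 > Geo/first 11 > Anthro/second 8 > Geo/second 6.
Phys/first (23): +40 → 155 left.
Bio first at 21: fill all 50 → 105 left.
Fill Bio second block (40 at 18) → 65 left.
Anthro first at 16: fill all 45 → 20 left.
Phys second at 14: only 20 left, fill 20.
Total = 23×40 + 21×50 + 18×40 + 16×45 + 14×20 = 3690.

3690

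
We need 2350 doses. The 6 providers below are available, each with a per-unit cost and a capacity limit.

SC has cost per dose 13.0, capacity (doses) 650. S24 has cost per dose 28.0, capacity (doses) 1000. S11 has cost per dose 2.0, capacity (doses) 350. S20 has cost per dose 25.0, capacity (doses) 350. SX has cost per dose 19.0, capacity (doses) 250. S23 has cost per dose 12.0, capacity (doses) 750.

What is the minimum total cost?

31650

Use providers in increasing cost order.
Take 350 from S11 at 2.0 ; need 2000 more.
Take 750 from S23 at 12.0 ; need 1250 more.
Take 650 from SC at 13.0 ; need 600 more.
Take 250 from SX at 19.0 ; need 350 more.
S20 (25.0): use full 350 ; 0 doses to go.
S24: unused.
Cost = 350×2.0 + 750×12.0 + 650×13.0 + 250×19.0 + 350×25.0 = 31650.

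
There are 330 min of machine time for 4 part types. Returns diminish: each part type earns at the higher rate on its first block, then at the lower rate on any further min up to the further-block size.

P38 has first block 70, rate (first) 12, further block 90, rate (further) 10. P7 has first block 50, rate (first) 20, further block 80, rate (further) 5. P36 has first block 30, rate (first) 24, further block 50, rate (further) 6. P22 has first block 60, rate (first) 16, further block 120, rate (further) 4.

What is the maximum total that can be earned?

4600

Treat each block as its own option and order by rate: P36/tier1 24 > P7/tier1 20 > P22/tier1 16 > P38/tier1 12 > P38/tier2 10 > P36/tier2 6 > P7/tier2 5 > P22/tier2 4.
P36/tier1 (24): +30 — 300 left.
P7 tier1 at 20: fill all 50 — 250 left.
Fill P22 tier1 block (60 at 16) — 190 left.
Fill P38 tier1 block (70 at 12) — 120 left.
P38/tier2 (10): +90 — 30 left.
30 remain; put them into P36 tier2 at 6.
Total = 24×30 + 20×50 + 16×60 + 12×70 + 10×90 + 6×30 = 4600.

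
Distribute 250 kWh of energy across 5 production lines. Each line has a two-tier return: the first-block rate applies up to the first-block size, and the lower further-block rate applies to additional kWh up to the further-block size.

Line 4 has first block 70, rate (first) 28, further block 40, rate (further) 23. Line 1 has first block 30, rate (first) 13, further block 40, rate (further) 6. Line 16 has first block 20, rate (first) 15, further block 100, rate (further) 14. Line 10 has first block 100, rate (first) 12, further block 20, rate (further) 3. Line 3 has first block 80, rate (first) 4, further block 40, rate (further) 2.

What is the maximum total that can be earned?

Treat each block as its own option and order by rate: Line 4/T1 28 > Line 4/T2 23 > Line 16/T1 15 > Line 16/T2 14 > Line 1/T1 13 > Line 10/T1 12 > Line 1/T2 6 > Line 3/T1 4 > Line 10/T2 3 > Line 3/T2 2.
Line 4 T1 at 28: fill all 70 — 180 left.
Line 4/T2 (23): +40 — 140 left.
Fill Line 16 T1 block (20 at 15) — 120 left.
Line 16 T2 at 14: fill all 100 — 20 left.
Line 1/T1: +20 of 30 at 13; pool empty.
Total = 28×70 + 23×40 + 15×20 + 14×100 + 13×20 = 4840.

4840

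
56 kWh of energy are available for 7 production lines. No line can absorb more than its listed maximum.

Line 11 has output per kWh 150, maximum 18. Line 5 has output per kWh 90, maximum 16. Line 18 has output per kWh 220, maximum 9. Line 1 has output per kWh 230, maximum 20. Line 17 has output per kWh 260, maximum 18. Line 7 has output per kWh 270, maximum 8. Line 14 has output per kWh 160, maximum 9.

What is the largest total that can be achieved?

13580

Highest output per kWh first: Line 7 270 > Line 17 260 > Line 1 230 > Line 18 220 > Line 14 160 > Line 11 150 > Line 5 90.
Line 7: +8 to 8 (cap) — 48 left.
Line 17 takes 18 to reach its cap of 18 — 30 left.
Give Line 1 20 to hit its cap of 20 — 10 left.
Give Line 18 9 to hit its cap of 9 — 1 left.
Line 14: +1 (room for 9) → 1. Pool exhausted.
Total = 220×9 + 230×20 + 260×18 + 270×8 + 160×1 = 13580.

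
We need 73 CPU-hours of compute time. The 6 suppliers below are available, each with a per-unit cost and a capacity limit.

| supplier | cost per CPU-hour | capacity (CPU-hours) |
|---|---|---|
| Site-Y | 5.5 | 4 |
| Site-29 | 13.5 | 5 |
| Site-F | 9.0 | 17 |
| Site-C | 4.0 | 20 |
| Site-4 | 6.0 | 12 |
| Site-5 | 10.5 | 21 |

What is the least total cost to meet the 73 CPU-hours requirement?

537

Fill from the cheapest supplier first.
Site-C (4.0): use full 20 ; 53 CPU-hours to go.
Take 4 from Site-Y at 5.5 ; need 49 more.
Site-4 at 6.0: take all 12 CPU-hours ; 37 still needed.
Site-F (9.0): use full 17 ; 20 CPU-hours to go.
Take 20 from Site-5 at 10.5 to finish.
Site-29: unused.
Cost = 20×4.0 + 4×5.5 + 12×6.0 + 17×9.0 + 20×10.5 = 537.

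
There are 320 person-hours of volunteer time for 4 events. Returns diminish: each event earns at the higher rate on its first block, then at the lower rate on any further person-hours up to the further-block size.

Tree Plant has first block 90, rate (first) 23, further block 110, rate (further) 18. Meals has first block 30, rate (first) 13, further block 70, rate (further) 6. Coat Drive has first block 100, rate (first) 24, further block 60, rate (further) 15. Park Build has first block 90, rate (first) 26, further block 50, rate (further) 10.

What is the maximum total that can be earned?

Rank every tier by rate: Park Build/tier1 26 > Coat Drive/tier1 24 > Tree Plant/tier1 23 > Tree Plant/tier2 18 > Coat Drive/tier2 15 > Meals/tier1 13 > Park Build/tier2 10 > Meals/tier2 6.
Park Build tier1 at 26: fill all 90 — 230 left.
Coat Drive/tier1 (24): +100 — 130 left.
Tree Plant/tier1 (23): +90 — 40 left.
40 remain; put them into Tree Plant tier2 at 18.
Total = 26×90 + 24×100 + 23×90 + 18×40 = 7530.

7530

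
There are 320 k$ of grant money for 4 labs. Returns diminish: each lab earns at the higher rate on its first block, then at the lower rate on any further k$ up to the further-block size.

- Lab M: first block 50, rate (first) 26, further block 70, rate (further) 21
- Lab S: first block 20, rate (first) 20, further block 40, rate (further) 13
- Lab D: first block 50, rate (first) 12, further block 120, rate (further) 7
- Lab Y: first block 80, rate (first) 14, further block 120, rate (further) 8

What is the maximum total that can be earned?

Order all 8 blocks by rate: Lab M/tier1 26 > Lab M/tier2 21 > Lab S/tier1 20 > Lab Y/tier1 14 > Lab S/tier2 13 > Lab D/tier1 12 > Lab Y/tier2 8 > Lab D/tier2 7.
Fill Lab M tier1 block (50 at 26) — 270 left.
Lab M tier2 at 21: fill all 70 — 200 left.
Lab S/tier1 (20): +20 — 180 left.
Fill Lab Y tier1 block (80 at 14) — 100 left.
Lab S tier2 at 13: fill all 40 — 60 left.
Fill Lab D tier1 block (50 at 12) — 10 left.
10 remain; put them into Lab Y tier2 at 8.
Total = 26×50 + 21×70 + 20×20 + 14×80 + 13×40 + 12×50 + 8×10 = 5490.

5490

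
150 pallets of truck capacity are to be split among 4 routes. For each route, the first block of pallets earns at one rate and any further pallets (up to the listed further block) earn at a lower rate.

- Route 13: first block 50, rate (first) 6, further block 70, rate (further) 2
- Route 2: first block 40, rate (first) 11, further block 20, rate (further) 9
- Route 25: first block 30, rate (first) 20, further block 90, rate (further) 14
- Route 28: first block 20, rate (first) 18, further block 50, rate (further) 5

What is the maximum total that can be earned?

2330

Treat each block as its own option and order by rate: Route 25/T1 20 > Route 28/T1 18 > Route 25/T2 14 > Route 2/T1 11 > Route 2/T2 9 > Route 13/T1 6 > Route 28/T2 5 > Route 13/T2 2.
Fill Route 25 T1 block (30 at 20) — 120 left.
Route 28/T1 (18): +20 — 100 left.
Fill Route 25 T2 block (90 at 14) — 10 left.
10 remain; put them into Route 2 T1 at 11.
Total = 20×30 + 18×20 + 14×90 + 11×10 = 2330.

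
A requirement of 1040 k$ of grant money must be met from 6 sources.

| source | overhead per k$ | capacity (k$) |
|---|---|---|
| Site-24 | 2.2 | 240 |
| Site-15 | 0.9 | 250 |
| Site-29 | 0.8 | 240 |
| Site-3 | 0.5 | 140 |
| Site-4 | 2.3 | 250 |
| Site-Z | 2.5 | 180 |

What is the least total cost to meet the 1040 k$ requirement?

1406

Use sources in increasing cost order.
Site-3 at 0.5: take all 140 k$ → 900 still needed.
Take 240 from Site-29 at 0.8 → need 660 more.
Site-15 (0.9): use full 250 → 410 k$ to go.
Take 240 from Site-24 at 2.2 → need 170 more.
Site-4 at 2.3: take 170 of its 250 → requirement met.
Site-Z: unused.
Cost = 140×0.5 + 240×0.8 + 250×0.9 + 240×2.2 + 170×2.3 = 1406.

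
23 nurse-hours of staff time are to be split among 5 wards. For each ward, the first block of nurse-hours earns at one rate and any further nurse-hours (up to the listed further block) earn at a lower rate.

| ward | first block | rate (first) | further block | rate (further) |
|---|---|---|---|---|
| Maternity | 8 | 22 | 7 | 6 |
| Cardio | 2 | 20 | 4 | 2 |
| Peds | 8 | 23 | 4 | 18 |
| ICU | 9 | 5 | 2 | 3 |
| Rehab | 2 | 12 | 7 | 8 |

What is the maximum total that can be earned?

Rank every tier by rate: Peds/tier1 23 > Maternity/tier1 22 > Cardio/tier1 20 > Peds/tier2 18 > Rehab/tier1 12 > Rehab/tier2 8 > Maternity/tier2 6 > ICU/tier1 5 > ICU/tier2 3 > Cardio/tier2 2.
Peds/tier1 (23): +8 ; 15 left.
Maternity tier1 at 22: fill all 8 ; 7 left.
Fill Cardio tier1 block (2 at 20) ; 5 left.
Peds/tier2 (18): +4 ; 1 left.
1 remain; put them into Rehab tier1 at 12.
Total = 23×8 + 22×8 + 20×2 + 18×4 + 12×1 = 484.

484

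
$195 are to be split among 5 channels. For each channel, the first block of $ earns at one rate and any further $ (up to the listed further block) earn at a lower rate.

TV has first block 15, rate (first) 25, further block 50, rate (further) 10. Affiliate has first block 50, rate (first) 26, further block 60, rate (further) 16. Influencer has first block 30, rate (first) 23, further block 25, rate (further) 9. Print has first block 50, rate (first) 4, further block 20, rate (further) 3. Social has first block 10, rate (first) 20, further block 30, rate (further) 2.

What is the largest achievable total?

Treat each block as its own option and order by rate: Affiliate/T1 26 > TV/T1 25 > Influencer/T1 23 > Social/T1 20 > Affiliate/T2 16 > TV/T2 10 > Influencer/T2 9 > Print/T1 4 > Print/T2 3 > Social/T2 2.
Affiliate/T1 (26): +50 → 145 left.
TV/T1 (25): +15 → 130 left.
Influencer T1 at 23: fill all 30 → 100 left.
Social/T1 (20): +10 → 90 left.
Affiliate/T2 (16): +60 → 30 left.
TV/T2: +30 of 50 at 10; pool empty.
Total = 26×50 + 25×15 + 23×30 + 20×10 + 16×60 + 10×30 = 3825.

3825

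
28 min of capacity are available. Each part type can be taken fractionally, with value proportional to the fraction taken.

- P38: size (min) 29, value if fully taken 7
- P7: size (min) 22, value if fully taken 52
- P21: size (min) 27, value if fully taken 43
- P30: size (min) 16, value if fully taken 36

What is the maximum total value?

Best value per unit of size first: P7 52/22≈2.36, P30 36/16≈2.25, P21 43/27≈1.59, P38 7/29≈0.241.
P7: take in full, 22 min for value 52 → 6 left.
6 min left: a 6/16 share of P30 gives 36×6/16 = 13.5.
Total value = 65.5.

65.5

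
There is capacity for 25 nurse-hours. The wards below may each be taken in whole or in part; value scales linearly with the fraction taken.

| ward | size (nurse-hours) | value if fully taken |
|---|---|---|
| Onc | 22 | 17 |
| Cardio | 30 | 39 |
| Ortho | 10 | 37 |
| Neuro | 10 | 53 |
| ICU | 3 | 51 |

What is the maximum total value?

Sort by value density: ICU 51/3≈17, Neuro 53/10≈5.3, Ortho 37/10≈3.7, Cardio 39/30≈1.3, Onc 17/22≈0.773.
All 3 nurse-hours of ICU fit (value 51) → 22 remain.
Take all of Neuro (10 nurse-hours, value 53) → 12 nurse-hours left.
Take all of Ortho (10 nurse-hours, value 37) → 2 nurse-hours left.
Only 2 nurse-hours remain; take 2/30 of Cardio for value 39×2/30 = 2.6.
Total value = 143.6.

143.6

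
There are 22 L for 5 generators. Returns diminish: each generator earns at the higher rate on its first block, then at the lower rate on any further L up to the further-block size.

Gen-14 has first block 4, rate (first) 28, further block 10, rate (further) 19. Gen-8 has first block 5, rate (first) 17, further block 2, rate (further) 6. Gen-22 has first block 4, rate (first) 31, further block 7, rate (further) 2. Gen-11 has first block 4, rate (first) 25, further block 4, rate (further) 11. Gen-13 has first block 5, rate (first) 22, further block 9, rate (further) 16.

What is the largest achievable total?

Order all 10 blocks by rate: Gen-22/T1 31 > Gen-14/T1 28 > Gen-11/T1 25 > Gen-13/T1 22 > Gen-14/T2 19 > Gen-8/T1 17 > Gen-13/T2 16 > Gen-11/T2 11 > Gen-8/T2 6 > Gen-22/T2 2.
Gen-22 T1 at 31: fill all 4 — 18 left.
Gen-14 T1 at 28: fill all 4 — 14 left.
Fill Gen-11 T1 block (4 at 25) — 10 left.
Fill Gen-13 T1 block (5 at 22) — 5 left.
Gen-14 T2 at 19: only 5 left, fill 5.
Total = 31×4 + 28×4 + 25×4 + 22×5 + 19×5 = 541.

541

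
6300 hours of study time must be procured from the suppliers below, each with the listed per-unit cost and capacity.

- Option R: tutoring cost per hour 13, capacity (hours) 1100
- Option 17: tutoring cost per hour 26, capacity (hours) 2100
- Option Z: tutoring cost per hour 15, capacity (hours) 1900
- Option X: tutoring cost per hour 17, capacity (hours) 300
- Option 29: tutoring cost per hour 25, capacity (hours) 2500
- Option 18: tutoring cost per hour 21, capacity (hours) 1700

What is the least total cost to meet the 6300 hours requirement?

Use suppliers in increasing cost order.
Option R at 13: take all 1100 hours — 5200 still needed.
Option Z (15): use full 1900 — 3300 hours to go.
Option X (17): use full 300 — 3000 hours to go.
Take 1700 from Option 18 at 21 — need 1300 more.
Option 29 (25): take the remaining 1300 — done.
Option 17: unused.
Cost = 1100×13 + 1900×15 + 300×17 + 1700×21 + 1300×25 = 116100.

116100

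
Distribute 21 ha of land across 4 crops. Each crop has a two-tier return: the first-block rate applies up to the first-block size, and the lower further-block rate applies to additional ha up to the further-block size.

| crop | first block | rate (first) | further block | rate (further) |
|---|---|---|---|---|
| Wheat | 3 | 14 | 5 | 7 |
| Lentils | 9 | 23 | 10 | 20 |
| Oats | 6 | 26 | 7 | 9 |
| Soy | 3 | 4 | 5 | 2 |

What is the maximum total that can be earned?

Order all 8 blocks by rate: Oats/tier1 26 > Lentils/tier1 23 > Lentils/tier2 20 > Wheat/tier1 14 > Oats/tier2 9 > Wheat/tier2 7 > Soy/tier1 4 > Soy/tier2 2.
Fill Oats tier1 block (6 at 26) → 15 left.
Lentils tier1 at 23: fill all 9 → 6 left.
6 remain; put them into Lentils tier2 at 20.
Total = 26×6 + 23×9 + 20×6 = 483.

483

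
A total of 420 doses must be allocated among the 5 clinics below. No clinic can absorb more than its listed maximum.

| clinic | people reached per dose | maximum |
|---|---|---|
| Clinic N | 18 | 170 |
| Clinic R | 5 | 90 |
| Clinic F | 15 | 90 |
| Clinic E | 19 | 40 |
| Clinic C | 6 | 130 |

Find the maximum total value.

5890

Highest people reached per dose first: Clinic E 19 > Clinic N 18 > Clinic F 15 > Clinic C 6 > Clinic R 5.
Clinic E takes 40 to reach its cap of 40 → 380 left.
Clinic N: +170 to 170 (cap) → 210 left.
Give Clinic F 90 to hit its cap of 90 → 120 left.
Only 120 left; Clinic C takes them to reach 120.
Total = 18×170 + 15×90 + 19×40 + 6×120 = 5890.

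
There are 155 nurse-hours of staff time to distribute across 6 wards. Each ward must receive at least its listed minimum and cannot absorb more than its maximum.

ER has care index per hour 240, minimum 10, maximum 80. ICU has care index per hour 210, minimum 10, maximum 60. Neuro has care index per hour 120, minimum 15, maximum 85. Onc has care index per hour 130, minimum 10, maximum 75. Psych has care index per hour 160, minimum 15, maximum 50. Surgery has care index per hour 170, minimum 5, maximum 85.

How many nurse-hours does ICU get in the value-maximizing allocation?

30

Meeting every minimum uses 10+10+15+10+15+5 = 65 nurse-hours, leaving 90.
Order the wards by care index per hour: ER 240 > ICU 210 > Surgery 170 > Psych 160 > Onc 130 > Neuro 120.
ER takes 70 more to reach its cap of 80 → 20 left.
Only 20 left; ICU takes them to reach 30.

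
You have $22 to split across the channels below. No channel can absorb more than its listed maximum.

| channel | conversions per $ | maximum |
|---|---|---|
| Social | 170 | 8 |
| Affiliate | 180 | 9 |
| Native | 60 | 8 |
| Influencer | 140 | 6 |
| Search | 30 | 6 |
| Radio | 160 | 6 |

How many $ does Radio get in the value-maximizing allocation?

Highest conversions per $ first: Affiliate 180 > Social 170 > Radio 160 > Influencer 140 > Native 60 > Search 30.
Give Affiliate 9 to hit its cap of 9 — 13 left.
Social: +8 to 8 (cap) — 5 left.
Radio has room for 6 but only 5 remain, so it gets 5.

5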